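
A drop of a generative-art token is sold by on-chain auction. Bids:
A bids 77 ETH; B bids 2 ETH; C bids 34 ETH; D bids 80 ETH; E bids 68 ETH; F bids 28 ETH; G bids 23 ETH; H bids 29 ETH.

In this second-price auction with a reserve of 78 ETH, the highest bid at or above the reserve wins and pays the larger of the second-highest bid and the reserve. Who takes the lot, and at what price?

Bids in order: 80 (D) > 77 (A) > 68 (E) > 34 (C) > 29 (H) > 28 (F) > …
Highest eligible bid: D at 80 ETH.
max(second-highest 77 ETH, reserve 78 ETH) = 78 ETH.

D pays 78 ETH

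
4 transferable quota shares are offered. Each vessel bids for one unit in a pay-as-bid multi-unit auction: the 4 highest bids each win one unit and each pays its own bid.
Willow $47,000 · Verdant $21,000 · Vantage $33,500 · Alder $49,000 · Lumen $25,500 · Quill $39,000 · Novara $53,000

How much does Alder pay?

Bids ranked high→low: 53,000 (Novara), 49,000 (Alder), 47,000 (Willow), 39,000 (Quill), 33,500 (Vantage), 25,500 (Lumen), …
Top 4: Novara, Alder, Willow, Quill.
Alder wins → own bid $49,000.

Alder pays $49,000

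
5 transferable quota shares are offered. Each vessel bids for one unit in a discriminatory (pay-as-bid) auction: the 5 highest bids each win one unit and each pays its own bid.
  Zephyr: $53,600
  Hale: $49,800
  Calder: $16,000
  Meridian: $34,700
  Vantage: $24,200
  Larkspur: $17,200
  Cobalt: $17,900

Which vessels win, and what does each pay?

Zephyr $53,600, Hale $49,800, Meridian $34,700, Vantage $24,200, Cobalt $17,900

Ordering the bids: 53,600 (Zephyr), 49,800 (Hale), 34,700 (Meridian), 24,200 (Vantage), 17,900 (Cobalt), 17,200 (Larkspur), 16,000 (Calder)
Top 5: Zephyr, Hale, Meridian, Vantage, Cobalt.
Each winner pays its own bid: Zephyr $53,600, Hale $49,800, Meridian $34,700, Vantage $24,200, Cobalt $17,900.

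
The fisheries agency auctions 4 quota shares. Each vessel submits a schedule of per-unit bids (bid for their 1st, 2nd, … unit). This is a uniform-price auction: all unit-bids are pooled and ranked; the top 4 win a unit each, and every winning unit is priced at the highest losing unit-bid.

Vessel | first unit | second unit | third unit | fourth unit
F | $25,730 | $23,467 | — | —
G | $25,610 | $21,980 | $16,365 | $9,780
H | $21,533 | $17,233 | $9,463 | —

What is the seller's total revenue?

Total revenue: $86,132

All unit-bids, highest first — top 4: 25,730 (F-1), 25,610 (G-1), 23,467 (F-2), 21,980 (G-2)
The (k+1)-th unit-bid is $21,533.
Allocation: F 2, G 2. Every unit priced at $21,533.
Revenue = 4 × 21,533 = $86,132.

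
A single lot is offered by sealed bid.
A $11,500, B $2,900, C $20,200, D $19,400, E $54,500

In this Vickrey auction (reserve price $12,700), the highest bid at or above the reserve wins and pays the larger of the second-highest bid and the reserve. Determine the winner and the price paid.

E pays $20,200

Bids ranked: 54,500 (E) > 20,200 (C) > 19,400 (D) > 11,500 (A) > 2,900 (B)
E has the top bid at or above the reserve ($54,500).
Second-highest bid $20,200 exceeds the reserve $12,700 → payment $20,200.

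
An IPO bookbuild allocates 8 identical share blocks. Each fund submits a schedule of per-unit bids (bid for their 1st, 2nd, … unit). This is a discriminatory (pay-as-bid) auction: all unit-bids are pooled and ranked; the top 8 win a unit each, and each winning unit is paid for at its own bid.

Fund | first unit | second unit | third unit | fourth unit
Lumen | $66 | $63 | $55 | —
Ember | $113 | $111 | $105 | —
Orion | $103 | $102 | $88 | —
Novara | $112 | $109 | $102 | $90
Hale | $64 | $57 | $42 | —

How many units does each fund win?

All unit-bids, highest first — top 8: 113 (Ember-1), 112 (Novara-1), 111 (Ember-2), 109 (Novara-2), 105 (Ember-3), 103 (Orion-1), 102 (Orion-2), 102 (Novara-3)
Next rejected bid: $90 (not a price — pay-as-bid).
Allocation: Ember 3, Novara 3, Orion 2.

Ember 3, Novara 3, Orion 2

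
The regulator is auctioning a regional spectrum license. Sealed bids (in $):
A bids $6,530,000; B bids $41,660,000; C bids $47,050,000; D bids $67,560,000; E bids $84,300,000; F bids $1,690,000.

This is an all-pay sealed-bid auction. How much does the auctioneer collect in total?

Total revenue: $248,790,000

Sorting bids: 84,300,000 (E) > 67,560,000 (D) > 47,050,000 (C) > 41,660,000 (B) > 6,530,000 (A) > 1,690,000 (F)
E wins with the top bid; all bids are sunk regardless.
Every bidder forfeits their bid regardless of winning.
Revenue = 6,530,000 + 41,660,000 + 47,050,000 + 67,560,000 + 84,300,000 + 1,690,000 = $248,790,000.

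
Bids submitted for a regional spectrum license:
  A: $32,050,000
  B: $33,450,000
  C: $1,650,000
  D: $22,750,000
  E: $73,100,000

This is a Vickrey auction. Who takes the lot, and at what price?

E pays $33,450,000

Vickrey auction: the highest bidder wins and pays the second-highest bid.
Bids ranked: 73,100,000 (E) > 33,450,000 (B) > 32,050,000 (A) > 22,750,000 (D) > 1,650,000 (C)
E wins with the highest bid; price is set by the runner-up at $33,450,000.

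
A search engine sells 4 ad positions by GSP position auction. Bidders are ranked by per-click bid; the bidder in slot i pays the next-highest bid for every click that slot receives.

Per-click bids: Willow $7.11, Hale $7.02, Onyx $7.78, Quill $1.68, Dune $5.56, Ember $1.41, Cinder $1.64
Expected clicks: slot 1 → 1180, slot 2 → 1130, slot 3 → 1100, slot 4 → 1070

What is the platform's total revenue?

Total revenue: $24236.00

Per-click bids in order: $7.78 (Onyx) > $7.11 (Willow) > $7.02 (Hale) > $5.56 (Dune) > $1.68 (Quill) > …
Slot 1: Onyx pays $7.11 × 1180 = $8389.80
Slot 2: Willow pays $7.02 × 1130 = $7932.60
Slot 3: Hale pays $5.56 × 1100 = $6116.00
Slot 4: Dune pays $1.68 × 1070 = $1797.60
Total = $24236.00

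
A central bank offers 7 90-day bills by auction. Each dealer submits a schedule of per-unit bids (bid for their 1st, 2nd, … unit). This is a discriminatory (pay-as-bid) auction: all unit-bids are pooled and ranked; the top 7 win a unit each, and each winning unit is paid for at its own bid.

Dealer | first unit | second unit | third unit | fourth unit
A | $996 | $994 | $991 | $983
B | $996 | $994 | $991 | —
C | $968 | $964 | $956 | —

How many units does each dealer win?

Pooled unit-bids ranked (top 7): 996 (A-1), 996 (B-1), 994 (A-2), 994 (B-2), 991 (A-3), 991 (B-3), 983 (A-4)
Next rejected bid: $968 (not a price — pay-as-bid).
Allocation: A 4, B 3.

A 4, B 3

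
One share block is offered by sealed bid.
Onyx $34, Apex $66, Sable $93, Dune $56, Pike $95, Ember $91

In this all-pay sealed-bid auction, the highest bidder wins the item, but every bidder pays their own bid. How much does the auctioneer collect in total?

Sorting bids: 95 (Pike) > 93 (Sable) > 91 (Ember) > 66 (Apex) > 56 (Dune) > 34 (Onyx)
Every bidder forfeits their bid regardless of winning.
Revenue = 34 + 66 + 93 + 56 + 95 + 91 = $435.

Total revenue: $435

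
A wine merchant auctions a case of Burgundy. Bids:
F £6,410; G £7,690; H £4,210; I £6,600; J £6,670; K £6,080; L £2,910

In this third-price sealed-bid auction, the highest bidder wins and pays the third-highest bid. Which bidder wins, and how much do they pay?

G pays £6,600

Sorting bids: 7,690 (G) > 6,670 (J) > 6,600 (I) > 6,410 (F) > 6,080 (K) > 4,210 (H) > …
G is highest; pays the third-highest bid, £6,600.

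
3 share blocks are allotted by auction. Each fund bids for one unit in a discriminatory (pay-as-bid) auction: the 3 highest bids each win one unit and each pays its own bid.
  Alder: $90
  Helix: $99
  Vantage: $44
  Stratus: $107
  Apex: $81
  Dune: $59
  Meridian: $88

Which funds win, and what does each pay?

Bids ranked high→low: 107 (Stratus), 99 (Helix), 90 (Alder), 88 (Meridian), 81 (Apex), …
Top 3: Stratus, Helix, Alder.
Each winner pays its own bid: Stratus $107, Helix $99, Alder $90.

Stratus $107, Helix $99, Alder $90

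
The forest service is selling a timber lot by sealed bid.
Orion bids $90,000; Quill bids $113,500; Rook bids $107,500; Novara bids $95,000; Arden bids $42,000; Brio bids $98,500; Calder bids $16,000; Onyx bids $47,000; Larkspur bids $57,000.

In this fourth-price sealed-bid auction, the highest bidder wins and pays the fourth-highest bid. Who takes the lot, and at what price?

Quill pays $95,000

Bids in order: 113,500 (Quill) > 107,500 (Rook) > 98,500 (Brio) > 95,000 (Novara) > 90,000 (Orion) > 57,000 (Larkspur) > …
Quill wins; payment is bid #4 in the ranking = $95,000.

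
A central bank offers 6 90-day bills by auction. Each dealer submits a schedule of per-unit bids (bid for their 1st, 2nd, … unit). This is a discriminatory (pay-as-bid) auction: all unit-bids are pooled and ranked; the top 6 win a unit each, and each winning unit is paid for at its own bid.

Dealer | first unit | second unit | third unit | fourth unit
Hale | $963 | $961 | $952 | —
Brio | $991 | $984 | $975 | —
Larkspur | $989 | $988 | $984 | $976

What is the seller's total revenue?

Total revenue: $5,912

All unit-bids, highest first — top 6: 991 (Brio-1), 989 (Larkspur-1), 988 (Larkspur-2), 984 (Brio-2), 984 (Larkspur-3), 976 (Larkspur-4)
Next rejected bid: $975 (not a price — pay-as-bid).
Each winning unit pays its own bid.
Revenue = 991 + 989 + 988 + 984 + 984 + 976 = $5,912.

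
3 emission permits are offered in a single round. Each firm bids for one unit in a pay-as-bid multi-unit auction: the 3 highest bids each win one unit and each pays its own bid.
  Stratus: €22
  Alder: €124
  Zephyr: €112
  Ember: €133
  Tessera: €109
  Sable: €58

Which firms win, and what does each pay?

Sorting: 133 (Ember), 124 (Alder), 112 (Zephyr), 109 (Tessera), 58 (Sable), …
Winners (3 units): Ember, Alder, Zephyr.
Each winner pays its own bid: Ember €133, Alder €124, Zephyr €112.

Ember €133, Alder €124, Zephyr €112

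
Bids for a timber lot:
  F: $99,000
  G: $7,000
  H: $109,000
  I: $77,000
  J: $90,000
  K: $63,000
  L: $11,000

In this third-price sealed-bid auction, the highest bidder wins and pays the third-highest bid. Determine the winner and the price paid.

Bids in order: 109,000 (H) > 99,000 (F) > 90,000 (J) > 77,000 (I) > 63,000 (K) > 11,000 (L) > …
H wins; payment is bid #3 in the ranking = $90,000.

H pays $90,000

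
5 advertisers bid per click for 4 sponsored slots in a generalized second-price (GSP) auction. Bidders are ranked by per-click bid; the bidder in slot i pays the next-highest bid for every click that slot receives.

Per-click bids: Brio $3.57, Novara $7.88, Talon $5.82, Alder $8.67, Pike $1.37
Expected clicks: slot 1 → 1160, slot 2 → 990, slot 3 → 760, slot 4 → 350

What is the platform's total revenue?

Total revenue: $18095.30

Per-click bids in order: $8.67 (Alder) > $7.88 (Novara) > $5.82 (Talon) > $3.57 (Brio) > $1.37 (Pike)
Slot 1: Alder pays $7.88 × 1160 = $9140.80
Slot 2: Novara pays $5.82 × 990 = $5761.80
Slot 3: Talon pays $3.57 × 760 = $2713.20
Slot 4: Brio pays $1.37 × 350 = $479.50
Total = $18095.30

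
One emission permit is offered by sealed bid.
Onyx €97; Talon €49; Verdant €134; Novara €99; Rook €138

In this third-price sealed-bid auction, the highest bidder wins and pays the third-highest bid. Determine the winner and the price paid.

Third-price sealed-bid auction: the highest bidder wins and pays the third-highest bid.
Bids in order: 138 (Rook) > 134 (Verdant) > 99 (Novara) > 97 (Onyx) > 49 (Talon)
Rook wins; payment is bid #3 in the ranking = €99.

Rook pays €99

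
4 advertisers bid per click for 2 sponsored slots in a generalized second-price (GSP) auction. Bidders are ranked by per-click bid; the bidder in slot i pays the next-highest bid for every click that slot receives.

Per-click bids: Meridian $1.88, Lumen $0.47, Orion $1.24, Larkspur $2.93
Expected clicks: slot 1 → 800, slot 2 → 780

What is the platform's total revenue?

Ranked by bid: $2.93 (Larkspur) > $1.88 (Meridian) > $1.24 (Orion) > …
Slot 1: Larkspur pays $1.88 × 800 = $1504.00
Slot 2: Meridian pays $1.24 × 780 = $967.20
Total = $2471.20

Total revenue: $2471.20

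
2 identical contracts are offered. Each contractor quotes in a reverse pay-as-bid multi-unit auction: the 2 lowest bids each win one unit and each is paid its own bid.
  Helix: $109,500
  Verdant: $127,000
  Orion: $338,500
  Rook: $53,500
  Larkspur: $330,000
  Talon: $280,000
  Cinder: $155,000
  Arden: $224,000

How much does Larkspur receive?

Sorting: 53,500 (Rook), 109,500 (Helix), 127,000 (Verdant), 155,000 (Cinder), …
Winners (2 units): Rook, Helix.
Larkspur does not win → $0.

Larkspur is paid $0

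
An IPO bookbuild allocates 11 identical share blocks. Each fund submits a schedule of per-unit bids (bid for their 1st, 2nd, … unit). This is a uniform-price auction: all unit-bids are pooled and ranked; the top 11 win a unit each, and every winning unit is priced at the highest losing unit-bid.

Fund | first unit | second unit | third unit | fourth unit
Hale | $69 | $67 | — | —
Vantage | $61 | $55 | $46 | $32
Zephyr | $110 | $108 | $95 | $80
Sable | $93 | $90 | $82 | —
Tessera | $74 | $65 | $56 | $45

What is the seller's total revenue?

All unit-bids, highest first — top 11: 110 (Zephyr-1), 108 (Zephyr-2), 95 (Zephyr-3), 93 (Sable-1), 90 (Sable-2), 82 (Sable-3), 80 (Zephyr-4), 74 (Tessera-1), 69 (Hale-1), 67 (Hale-2), 65 (Tessera-2)
The (k+1)-th unit-bid is $61.
Allocation: Hale 2, Sable 3, Tessera 2, Zephyr 4. Every unit priced at $61.
Revenue = 11 × 61 = $671.

Total revenue: $671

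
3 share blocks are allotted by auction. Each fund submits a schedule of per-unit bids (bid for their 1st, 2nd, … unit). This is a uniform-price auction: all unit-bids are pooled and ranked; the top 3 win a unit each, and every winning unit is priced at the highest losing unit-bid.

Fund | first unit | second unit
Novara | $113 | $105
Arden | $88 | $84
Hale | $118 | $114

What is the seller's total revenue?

Total revenue: $315

Merging the schedules and taking the best 3: 118 (Hale-1), 114 (Hale-2), 113 (Novara-1)
The (k+1)-th unit-bid is $105.
Allocation: Hale 2, Novara 1. Every unit priced at $105.
Revenue = 3 × 105 = $315.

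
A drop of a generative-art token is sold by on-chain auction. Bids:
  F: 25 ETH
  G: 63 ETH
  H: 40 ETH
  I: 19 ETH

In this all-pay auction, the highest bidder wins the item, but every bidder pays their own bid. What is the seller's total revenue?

Bids in order: 63 (G) > 40 (H) > 25 (F) > 19 (I)
G wins with the top bid; all bids are sunk regardless.
Every bidder forfeits their bid regardless of winning.
Revenue = 25 + 63 + 40 + 19 = 147 ETH.

Total revenue: 147 ETH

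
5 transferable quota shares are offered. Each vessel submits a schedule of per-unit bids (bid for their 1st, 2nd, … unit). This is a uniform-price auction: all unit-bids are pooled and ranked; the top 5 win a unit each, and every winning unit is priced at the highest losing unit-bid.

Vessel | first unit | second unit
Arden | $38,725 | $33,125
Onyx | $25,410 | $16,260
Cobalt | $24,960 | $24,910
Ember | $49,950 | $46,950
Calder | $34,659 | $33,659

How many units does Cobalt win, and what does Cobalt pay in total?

Cobalt: 0 units, pays $0

All unit-bids, highest first — top 5: 49,950 (Ember-1), 46,950 (Ember-2), 38,725 (Arden-1), 34,659 (Calder-1), 33,659 (Calder-2)
The (k+1)-th unit-bid is $33,125.
Cobalt wins 0 unit(s) at $33,125 each.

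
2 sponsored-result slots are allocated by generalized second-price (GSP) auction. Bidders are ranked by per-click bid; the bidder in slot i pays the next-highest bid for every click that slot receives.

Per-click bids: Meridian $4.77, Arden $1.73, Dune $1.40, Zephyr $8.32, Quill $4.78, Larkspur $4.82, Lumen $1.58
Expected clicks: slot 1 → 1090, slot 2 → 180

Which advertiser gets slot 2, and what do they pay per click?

Ranked by bid: $8.32 (Zephyr) > $4.82 (Larkspur) > $4.78 (Quill) > …
Slot 2 goes to the second-ranked bidder, Larkspur, who pays the next bid down: $4.78/click.

Larkspur; $4.78 per click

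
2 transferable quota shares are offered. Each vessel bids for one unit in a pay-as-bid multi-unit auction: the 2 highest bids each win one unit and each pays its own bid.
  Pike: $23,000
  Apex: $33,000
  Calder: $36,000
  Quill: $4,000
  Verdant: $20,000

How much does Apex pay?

Apex pays $33,000

Sorting: 36,000 (Calder), 33,000 (Apex), 23,000 (Pike), 20,000 (Verdant), …
Winners (2 units): Calder, Apex.
Apex wins → own bid $33,000.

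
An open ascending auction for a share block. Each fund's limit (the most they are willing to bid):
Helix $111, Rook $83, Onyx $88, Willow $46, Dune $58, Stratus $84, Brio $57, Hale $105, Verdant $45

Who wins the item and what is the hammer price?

Limits in order: 111 (Helix) > 105 (Hale) > 88 (Onyx) > 84 (Stratus) > 83 (Rook) > 58 (Dune) > …
Hale is the last rival to drop out, at $105; Helix remains and wins at that price.

Helix wins at $105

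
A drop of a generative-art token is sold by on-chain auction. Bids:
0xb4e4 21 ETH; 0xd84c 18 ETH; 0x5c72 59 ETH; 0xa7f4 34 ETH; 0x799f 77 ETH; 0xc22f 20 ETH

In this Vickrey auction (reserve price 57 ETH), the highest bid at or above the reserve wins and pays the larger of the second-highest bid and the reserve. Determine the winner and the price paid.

0x799f pays 59 ETH

Bids ranked: 77 (0x799f) > 59 (0x5c72) > 34 (0xa7f4) > 21 (0xb4e4) > 20 (0xc22f) > 18 (0xd84c)
Highest eligible bid: 0x799f at 77 ETH.
max(second-highest 59 ETH, reserve 57 ETH) = 59 ETH; the reserve does not bind.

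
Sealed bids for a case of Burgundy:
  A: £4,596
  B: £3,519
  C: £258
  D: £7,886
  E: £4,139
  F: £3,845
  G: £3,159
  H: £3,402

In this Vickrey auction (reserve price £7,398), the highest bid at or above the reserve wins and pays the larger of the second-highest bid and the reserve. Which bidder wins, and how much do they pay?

Bids in order: 7,886 (D) > 4,596 (A) > 4,139 (E) > 3,845 (F) > 3,519 (B) > 3,402 (H) > …
D has the top bid at or above the reserve (£7,886).
max(second-highest £4,596, reserve £7,398) = £7,398.

D pays £7,398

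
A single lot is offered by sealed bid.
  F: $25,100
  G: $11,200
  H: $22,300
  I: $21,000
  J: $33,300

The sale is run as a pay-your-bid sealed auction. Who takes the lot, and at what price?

Sorting bids: 33,300 (J) > 25,100 (F) > 22,300 (H) > 21,000 (I) > 11,200 (G)
J is highest → pays own bid, $33,300.

J pays $33,300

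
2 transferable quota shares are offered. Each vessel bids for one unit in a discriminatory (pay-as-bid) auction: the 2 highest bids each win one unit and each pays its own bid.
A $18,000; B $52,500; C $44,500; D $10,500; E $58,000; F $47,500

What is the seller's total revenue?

Total revenue: $110,500

Sorting: 58,000 (E), 52,500 (B), 47,500 (F), 44,500 (C), …
Winners (2 units): E, B.
Total revenue = 58,000 + 52,500 = $110,500.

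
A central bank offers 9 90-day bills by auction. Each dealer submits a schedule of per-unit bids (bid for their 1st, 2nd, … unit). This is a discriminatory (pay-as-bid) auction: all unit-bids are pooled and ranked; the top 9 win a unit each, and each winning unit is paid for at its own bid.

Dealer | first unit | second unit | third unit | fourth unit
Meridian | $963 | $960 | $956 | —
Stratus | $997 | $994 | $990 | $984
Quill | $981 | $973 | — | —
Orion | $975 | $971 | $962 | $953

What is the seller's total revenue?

All unit-bids, highest first — top 9: 997 (Stratus-1), 994 (Stratus-2), 990 (Stratus-3), 984 (Stratus-4), 981 (Quill-1), 975 (Orion-1), 973 (Quill-2), 971 (Orion-2), 963 (Meridian-1)
Next rejected bid: $962 (not a price — pay-as-bid).
Each winning unit pays its own bid.
Revenue = 997 + 994 + 990 + 984 + 981 + 975 + 973 + 971 + 963 = $8,828.

Total revenue: $8,828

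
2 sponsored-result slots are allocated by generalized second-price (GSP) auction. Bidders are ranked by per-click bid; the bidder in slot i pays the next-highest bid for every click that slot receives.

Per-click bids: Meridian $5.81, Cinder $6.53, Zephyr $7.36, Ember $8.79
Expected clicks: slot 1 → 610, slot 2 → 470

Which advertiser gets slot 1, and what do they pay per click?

Ranked by bid: $8.79 (Ember) > $7.36 (Zephyr) > $6.53 (Cinder) > …
Slot 1 goes to the first-ranked bidder, Ember, who pays the next bid down: $7.36/click.

Ember; $7.36 per click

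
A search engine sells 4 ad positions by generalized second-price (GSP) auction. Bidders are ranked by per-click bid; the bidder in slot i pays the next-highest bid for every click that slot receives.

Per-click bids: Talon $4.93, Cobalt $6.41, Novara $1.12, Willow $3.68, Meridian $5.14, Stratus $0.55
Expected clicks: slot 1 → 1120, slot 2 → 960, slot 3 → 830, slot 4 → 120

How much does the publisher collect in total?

Per-click bids in order: $6.41 (Cobalt) > $5.14 (Meridian) > $4.93 (Talon) > $3.68 (Willow) > $1.12 (Novara) > …
Slot 1: Cobalt pays $5.14 × 1120 = $5756.80
Slot 2: Meridian pays $4.93 × 960 = $4732.80
Slot 3: Talon pays $3.68 × 830 = $3054.40
Slot 4: Willow pays $1.12 × 120 = $134.40
Total = $13678.40

Total revenue: $13678.40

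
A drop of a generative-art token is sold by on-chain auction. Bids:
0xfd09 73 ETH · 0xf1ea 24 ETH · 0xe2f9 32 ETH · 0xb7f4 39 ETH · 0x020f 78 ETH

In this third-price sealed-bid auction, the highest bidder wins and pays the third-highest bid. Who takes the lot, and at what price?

Bids ranked: 78 (0x020f) > 73 (0xfd09) > 39 (0xb7f4) > 32 (0xe2f9) > 24 (0xf1ea)
0x020f is highest; pays the third-highest bid, 39 ETH.

0x020f pays 39 ETH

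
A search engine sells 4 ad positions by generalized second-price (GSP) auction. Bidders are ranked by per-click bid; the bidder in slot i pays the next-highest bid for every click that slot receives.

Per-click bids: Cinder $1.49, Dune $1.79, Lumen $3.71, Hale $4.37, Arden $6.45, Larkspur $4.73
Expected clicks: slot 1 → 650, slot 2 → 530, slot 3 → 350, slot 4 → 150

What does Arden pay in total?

Ranked by bid: $6.45 (Arden) > $4.73 (Larkspur) > $4.37 (Hale) > $3.71 (Lumen) > $1.79 (Dune) > …
Arden holds slot 1 → pays next bid $4.73 × 650 clicks = $3074.50.

Arden pays $3074.50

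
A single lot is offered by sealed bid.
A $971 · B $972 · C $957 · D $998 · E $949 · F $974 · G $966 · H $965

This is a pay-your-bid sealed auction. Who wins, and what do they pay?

Bids in order: 998 (D) > 974 (F) > 972 (B) > 971 (A) > 966 (G) > 965 (H) > …
First-price: D pays what they bid, $998.

D pays $998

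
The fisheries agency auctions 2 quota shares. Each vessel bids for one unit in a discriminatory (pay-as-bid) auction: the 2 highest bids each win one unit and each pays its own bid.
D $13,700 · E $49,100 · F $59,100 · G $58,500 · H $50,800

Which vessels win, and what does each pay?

F $59,100, G $58,500

Ordering the bids: 59,100 (F), 58,500 (G), 50,800 (H), 49,100 (E), …
Top 2: F, G.
Each winner pays its own bid: F $59,100, G $58,500.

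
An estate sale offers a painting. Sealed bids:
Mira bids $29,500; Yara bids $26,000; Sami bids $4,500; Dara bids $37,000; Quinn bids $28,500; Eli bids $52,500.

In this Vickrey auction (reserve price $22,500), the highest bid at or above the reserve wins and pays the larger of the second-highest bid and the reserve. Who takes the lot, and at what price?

Bids ranked: 52,500 (Eli) > 37,000 (Dara) > 29,500 (Mira) > 28,500 (Quinn) > 26,000 (Yara) > 4,500 (Sami)
Eli has the top bid at or above the reserve ($52,500).
Second-highest bid $37,000 exceeds the reserve $22,500 → payment $37,000.

Eli pays $37,000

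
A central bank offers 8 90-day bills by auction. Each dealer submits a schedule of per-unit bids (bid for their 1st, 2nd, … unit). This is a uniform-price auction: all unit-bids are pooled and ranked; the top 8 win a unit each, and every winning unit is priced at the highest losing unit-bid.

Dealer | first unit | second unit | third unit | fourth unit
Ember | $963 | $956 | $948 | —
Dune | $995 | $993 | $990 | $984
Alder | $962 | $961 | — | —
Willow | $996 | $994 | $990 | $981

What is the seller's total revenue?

Total revenue: $7,704

Pooled unit-bids ranked (top 8): 996 (Willow-1), 995 (Dune-1), 994 (Willow-2), 993 (Dune-2), 990 (Dune-3), 990 (Willow-3), 984 (Dune-4), 981 (Willow-4)
Highest rejected unit-bid = $963.
Allocation: Dune 4, Willow 4. Every unit priced at $963.
Revenue = 8 × 963 = $7,704.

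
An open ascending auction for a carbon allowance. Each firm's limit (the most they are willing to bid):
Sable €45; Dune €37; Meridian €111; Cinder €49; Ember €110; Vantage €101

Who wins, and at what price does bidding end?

Rule: the price rises until one bidder remains; the winner pays the price at which the last rival dropped out.
Sorting limits: 111 (Meridian) > 110 (Ember) > 101 (Vantage) > 49 (Cinder) > 45 (Sable) > 37 (Dune)
Bidding ends when Ember exits at €110; Meridian takes it.

Meridian wins at €110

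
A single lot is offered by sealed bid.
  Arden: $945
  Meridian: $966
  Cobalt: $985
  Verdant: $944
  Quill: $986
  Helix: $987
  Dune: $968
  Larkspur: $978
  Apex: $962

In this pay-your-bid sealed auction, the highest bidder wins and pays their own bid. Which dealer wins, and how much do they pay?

Helix pays $987

Pay-your-bid sealed auction: the highest bidder wins and pays their own bid.
Bids in order: 987 (Helix) > 986 (Quill) > 985 (Cobalt) > 978 (Larkspur) > 968 (Dune) > 966 (Meridian) > …
First-price: Helix pays what they bid, $987.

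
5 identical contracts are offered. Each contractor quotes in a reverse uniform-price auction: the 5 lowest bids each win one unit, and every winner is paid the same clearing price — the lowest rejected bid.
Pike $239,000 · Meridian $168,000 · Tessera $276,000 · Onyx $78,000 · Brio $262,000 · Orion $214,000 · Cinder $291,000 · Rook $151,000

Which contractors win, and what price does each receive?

Onyx, Rook, Meridian, Orion, Pike; each is paid $262,000

Ordering the bids: 78,000 (Onyx), 151,000 (Rook), 168,000 (Meridian), 214,000 (Orion), 239,000 (Pike), 262,000 (Brio), 276,000 (Tessera), …
Lowest 5: Onyx, Rook, Meridian, Orion, Pike.
First losing bid is Brio's $262,000, which sets the uniform price.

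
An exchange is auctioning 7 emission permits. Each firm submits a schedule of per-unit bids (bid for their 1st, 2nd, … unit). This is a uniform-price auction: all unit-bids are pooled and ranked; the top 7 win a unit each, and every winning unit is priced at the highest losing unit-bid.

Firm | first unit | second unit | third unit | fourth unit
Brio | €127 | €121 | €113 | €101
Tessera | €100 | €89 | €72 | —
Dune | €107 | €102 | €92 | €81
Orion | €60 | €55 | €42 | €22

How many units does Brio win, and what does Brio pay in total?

Brio: 4 units, pays €368

All unit-bids, highest first — top 7: 127 (Brio-1), 121 (Brio-2), 113 (Brio-3), 107 (Dune-1), 102 (Dune-2), 101 (Brio-4), 100 (Tessera-1)
First bid not allocated: €92.
Brio wins 4 unit(s) at €92 each.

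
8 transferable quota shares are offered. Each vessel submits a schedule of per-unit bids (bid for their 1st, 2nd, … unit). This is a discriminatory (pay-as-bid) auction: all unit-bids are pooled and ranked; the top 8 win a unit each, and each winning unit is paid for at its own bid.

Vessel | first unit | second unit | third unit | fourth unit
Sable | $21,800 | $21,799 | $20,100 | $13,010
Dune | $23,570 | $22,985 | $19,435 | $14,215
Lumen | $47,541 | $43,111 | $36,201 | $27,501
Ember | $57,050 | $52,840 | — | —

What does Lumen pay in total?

Lumen pays $154,354

Pooled unit-bids ranked (top 8): 57,050 (Ember-1), 52,840 (Ember-2), 47,541 (Lumen-1), 43,111 (Lumen-2), 36,201 (Lumen-3), 27,501 (Lumen-4), 23,570 (Dune-1), 22,985 (Dune-2)
Next rejected bid: $21,800 (not a price — pay-as-bid).
Lumen's winning unit-bids: 47,541 + 43,111 + 36,201 + 27,501 = $154,354.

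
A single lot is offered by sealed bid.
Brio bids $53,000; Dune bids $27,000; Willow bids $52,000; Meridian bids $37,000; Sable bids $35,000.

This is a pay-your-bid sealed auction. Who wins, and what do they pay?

Bids ranked: 53,000 (Brio) > 52,000 (Willow) > 37,000 (Meridian) > 35,000 (Sable) > 27,000 (Dune)
First-price: Brio pays what they bid, $53,000.

Brio pays $53,000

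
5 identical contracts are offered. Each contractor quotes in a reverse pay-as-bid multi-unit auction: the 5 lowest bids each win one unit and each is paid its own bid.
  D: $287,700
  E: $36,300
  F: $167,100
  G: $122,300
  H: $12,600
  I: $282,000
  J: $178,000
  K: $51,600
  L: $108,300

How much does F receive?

Sorting: 12,600 (H), 36,300 (E), 51,600 (K), 108,300 (L), 122,300 (G), 167,100 (F), 178,000 (J), …
Lowest 5: H, E, K, L, G.
F does not win → $0.

F is paid $0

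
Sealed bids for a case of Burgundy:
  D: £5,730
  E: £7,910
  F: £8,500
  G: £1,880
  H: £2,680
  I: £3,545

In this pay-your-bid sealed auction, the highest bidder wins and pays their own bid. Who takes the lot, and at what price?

Bids in order: 8,500 (F) > 7,910 (E) > 5,730 (D) > 3,545 (I) > 2,680 (H) > 1,880 (G)
F has the highest bid and pays exactly that: £8,500.

F pays £8,500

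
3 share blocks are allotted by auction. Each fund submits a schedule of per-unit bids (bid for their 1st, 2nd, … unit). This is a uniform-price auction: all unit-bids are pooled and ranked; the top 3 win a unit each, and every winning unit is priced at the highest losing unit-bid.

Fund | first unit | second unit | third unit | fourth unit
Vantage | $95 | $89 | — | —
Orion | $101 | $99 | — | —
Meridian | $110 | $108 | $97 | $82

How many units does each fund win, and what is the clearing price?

Meridian 2, Orion 1; clearing price $99

Pooled unit-bids ranked (top 3): 110 (Meridian-1), 108 (Meridian-2), 101 (Orion-1)
First bid not allocated: $99.
Allocation: Meridian 2, Orion 1.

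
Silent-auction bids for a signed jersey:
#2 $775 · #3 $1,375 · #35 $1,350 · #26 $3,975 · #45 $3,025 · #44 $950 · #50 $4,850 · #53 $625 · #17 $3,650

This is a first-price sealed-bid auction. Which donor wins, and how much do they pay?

#50 pays $4,850

Rule: the highest bidder wins and pays their own bid.
Bids ranked: 4,850 (#50) > 3,975 (#26) > 3,650 (#17) > 3,025 (#45) > 1,375 (#3) > 1,350 (#35) > …
#50 is highest → pays own bid, $4,850.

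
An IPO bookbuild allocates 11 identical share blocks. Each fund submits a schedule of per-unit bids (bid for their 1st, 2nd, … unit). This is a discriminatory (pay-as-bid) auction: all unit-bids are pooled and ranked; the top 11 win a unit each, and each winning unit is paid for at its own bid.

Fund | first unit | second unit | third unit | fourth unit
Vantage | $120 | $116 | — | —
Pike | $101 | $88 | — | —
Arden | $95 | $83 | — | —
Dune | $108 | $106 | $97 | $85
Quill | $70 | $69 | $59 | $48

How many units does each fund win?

Arden 2, Dune 4, Pike 2, Quill 1, Vantage 2

All unit-bids, highest first — top 11: 120 (Vantage-1), 116 (Vantage-2), 108 (Dune-1), 106 (Dune-2), 101 (Pike-1), 97 (Dune-3), 95 (Arden-1), 88 (Pike-2), 85 (Dune-4), 83 (Arden-2), 70 (Quill-1)
Next rejected bid: $69 (not a price — pay-as-bid).
Allocation: Arden 2, Dune 4, Pike 2, Quill 1, Vantage 2.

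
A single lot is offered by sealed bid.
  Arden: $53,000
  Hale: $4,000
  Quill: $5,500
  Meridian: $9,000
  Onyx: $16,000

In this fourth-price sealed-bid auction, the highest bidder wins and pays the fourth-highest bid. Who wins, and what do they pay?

Arden pays $5,500

Fourth-price sealed-bid auction: the highest bidder wins and pays the fourth-highest bid.
Bids ranked: 53,000 (Arden) > 16,000 (Onyx) > 9,000 (Meridian) > 5,500 (Quill) > 4,000 (Hale)
Arden is highest; pays the fourth-highest bid, $5,500.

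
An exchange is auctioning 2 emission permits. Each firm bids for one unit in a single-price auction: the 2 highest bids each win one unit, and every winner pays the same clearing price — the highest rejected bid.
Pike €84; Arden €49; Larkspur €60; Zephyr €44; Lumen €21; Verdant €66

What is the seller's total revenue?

Total revenue: €120

Bids ranked high→low: 84 (Pike), 66 (Verdant), 60 (Larkspur), 49 (Arden), …
Winners (2 units): Pike, Verdant.
Clearing price = highest rejected bid = €60.
Total revenue = 2 × €60 = €120.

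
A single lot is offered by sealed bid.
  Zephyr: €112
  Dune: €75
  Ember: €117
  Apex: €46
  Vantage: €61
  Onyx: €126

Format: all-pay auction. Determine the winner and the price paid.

All-pay auction: the highest bidder wins the item, but every bidder pays their own bid.
Bids ranked: 126 (Onyx) > 117 (Ember) > 112 (Zephyr) > 75 (Dune) > 61 (Vantage) > 46 (Apex)
Onyx is highest and takes the item; every bidder forfeits their bid.

Onyx pays €126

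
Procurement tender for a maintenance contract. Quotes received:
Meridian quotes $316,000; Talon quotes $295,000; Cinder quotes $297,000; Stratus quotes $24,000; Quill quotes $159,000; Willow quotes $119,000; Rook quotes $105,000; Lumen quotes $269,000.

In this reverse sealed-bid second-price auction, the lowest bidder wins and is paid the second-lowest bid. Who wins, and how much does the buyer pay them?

Rule: the lowest bidder wins and is paid the second-lowest bid.
Bids ranked: 24,000 (Stratus) < 105,000 (Rook) < 119,000 (Willow) < 159,000 (Quill) < 269,000 (Lumen) < 295,000 (Talon) < …
Stratus wins with the lowest bid; price is set by the runner-up at $105,000.

Stratus is paid $105,000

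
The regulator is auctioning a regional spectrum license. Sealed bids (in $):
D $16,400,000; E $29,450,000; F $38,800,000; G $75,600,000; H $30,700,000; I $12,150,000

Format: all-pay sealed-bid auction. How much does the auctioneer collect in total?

Total revenue: $203,100,000

Sorting bids: 75,600,000 (G) > 38,800,000 (F) > 30,700,000 (H) > 29,450,000 (E) > 16,400,000 (D) > 12,150,000 (I)
G wins with the top bid; all bids are sunk regardless.
Every bidder forfeits their bid regardless of winning.
Revenue = 16,400,000 + 29,450,000 + 38,800,000 + 75,600,000 + 30,700,000 + 12,150,000 = $203,100,000.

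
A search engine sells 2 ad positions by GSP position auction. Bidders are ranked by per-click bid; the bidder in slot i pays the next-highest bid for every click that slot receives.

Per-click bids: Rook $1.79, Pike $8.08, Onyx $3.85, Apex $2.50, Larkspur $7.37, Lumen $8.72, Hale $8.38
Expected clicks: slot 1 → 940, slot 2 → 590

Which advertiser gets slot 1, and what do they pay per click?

Lumen; $8.38 per click

Per-click bids in order: $8.72 (Lumen) > $8.38 (Hale) > $8.08 (Pike) > …
Slot 1 goes to the first-ranked bidder, Lumen, who pays the next bid down: $8.38/click.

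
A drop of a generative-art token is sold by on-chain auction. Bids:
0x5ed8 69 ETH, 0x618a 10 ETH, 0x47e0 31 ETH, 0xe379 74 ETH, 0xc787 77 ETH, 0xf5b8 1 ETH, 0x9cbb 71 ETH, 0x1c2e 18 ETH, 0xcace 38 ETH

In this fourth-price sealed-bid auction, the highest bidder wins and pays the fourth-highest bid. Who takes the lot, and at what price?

Sorting bids: 77 (0xc787) > 74 (0xe379) > 71 (0x9cbb) > 69 (0x5ed8) > 38 (0xcace) > 31 (0x47e0) > …
0xc787 wins; payment is bid #4 in the ranking = 69 ETH.

0xc787 pays 69 ETH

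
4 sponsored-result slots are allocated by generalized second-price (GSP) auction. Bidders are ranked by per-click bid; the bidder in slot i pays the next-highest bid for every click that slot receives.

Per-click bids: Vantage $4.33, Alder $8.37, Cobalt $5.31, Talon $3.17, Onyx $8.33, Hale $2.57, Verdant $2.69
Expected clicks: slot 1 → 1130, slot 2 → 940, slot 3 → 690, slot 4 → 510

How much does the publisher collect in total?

Total revenue: $19008.70

Per-click bids in order: $8.37 (Alder) > $8.33 (Onyx) > $5.31 (Cobalt) > $4.33 (Vantage) > $3.17 (Talon) > …
Slot 1: Alder pays $8.33 × 1130 = $9412.90
Slot 2: Onyx pays $5.31 × 940 = $4991.40
Slot 3: Cobalt pays $4.33 × 690 = $2987.70
Slot 4: Vantage pays $3.17 × 510 = $1616.70
Total = $19008.70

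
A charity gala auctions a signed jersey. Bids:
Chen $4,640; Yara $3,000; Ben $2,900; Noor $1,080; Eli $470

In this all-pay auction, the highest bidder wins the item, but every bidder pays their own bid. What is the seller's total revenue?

Total revenue: $12,090

Bids ranked: 4,640 (Chen) > 3,000 (Yara) > 2,900 (Ben) > 1,080 (Noor) > 470 (Eli)
Every bidder forfeits their bid regardless of winning.
Revenue = 4,640 + 3,000 + 2,900 + 1,080 + 470 = $12,090.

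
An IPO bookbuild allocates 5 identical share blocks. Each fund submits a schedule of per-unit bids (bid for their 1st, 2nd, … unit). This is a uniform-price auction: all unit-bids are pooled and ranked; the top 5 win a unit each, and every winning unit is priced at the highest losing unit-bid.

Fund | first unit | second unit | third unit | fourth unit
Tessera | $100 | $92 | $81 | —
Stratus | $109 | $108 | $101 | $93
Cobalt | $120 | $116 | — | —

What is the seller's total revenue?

Pooled unit-bids ranked (top 5): 120 (Cobalt-1), 116 (Cobalt-2), 109 (Stratus-1), 108 (Stratus-2), 101 (Stratus-3)
Highest rejected unit-bid = $100.
Allocation: Cobalt 2, Stratus 3. Every unit priced at $100.
Revenue = 5 × 100 = $500.

Total revenue: $500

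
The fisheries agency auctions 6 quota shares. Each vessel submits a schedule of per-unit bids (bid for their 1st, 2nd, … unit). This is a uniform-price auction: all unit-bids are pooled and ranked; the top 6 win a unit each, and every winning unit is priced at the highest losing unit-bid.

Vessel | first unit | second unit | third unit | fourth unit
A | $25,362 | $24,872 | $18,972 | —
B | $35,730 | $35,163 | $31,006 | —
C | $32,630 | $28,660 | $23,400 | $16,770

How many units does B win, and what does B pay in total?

All unit-bids, highest first — top 6: 35,730 (B-1), 35,163 (B-2), 32,630 (C-1), 31,006 (B-3), 28,660 (C-2), 25,362 (A-1)
The (k+1)-th unit-bid is $24,872.
B wins 3 unit(s) at $24,872 each.

B: 3 units, pays $74,616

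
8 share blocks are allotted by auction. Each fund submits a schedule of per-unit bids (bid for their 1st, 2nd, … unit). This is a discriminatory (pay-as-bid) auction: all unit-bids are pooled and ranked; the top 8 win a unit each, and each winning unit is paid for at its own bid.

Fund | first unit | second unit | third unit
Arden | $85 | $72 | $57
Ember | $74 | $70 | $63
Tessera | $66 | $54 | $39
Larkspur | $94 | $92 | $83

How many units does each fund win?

Arden 2, Ember 2, Larkspur 3, Tessera 1

Merging the schedules and taking the best 8: 94 (Larkspur-1), 92 (Larkspur-2), 85 (Arden-1), 83 (Larkspur-3), 74 (Ember-1), 72 (Arden-2), 70 (Ember-2), 66 (Tessera-1)
Next rejected bid: $63 (not a price — pay-as-bid).
Allocation: Arden 2, Ember 2, Larkspur 3, Tessera 1.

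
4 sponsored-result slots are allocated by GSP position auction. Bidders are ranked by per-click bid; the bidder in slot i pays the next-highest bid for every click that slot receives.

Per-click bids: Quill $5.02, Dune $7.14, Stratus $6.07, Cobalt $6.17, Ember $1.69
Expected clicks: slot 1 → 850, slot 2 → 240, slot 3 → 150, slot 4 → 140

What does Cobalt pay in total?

Cobalt pays $1456.80

Ranked by bid: $7.14 (Dune) > $6.17 (Cobalt) > $6.07 (Stratus) > $5.02 (Quill) > $1.69 (Ember)
Cobalt holds slot 2 → pays next bid $6.07 × 240 clicks = $1456.80.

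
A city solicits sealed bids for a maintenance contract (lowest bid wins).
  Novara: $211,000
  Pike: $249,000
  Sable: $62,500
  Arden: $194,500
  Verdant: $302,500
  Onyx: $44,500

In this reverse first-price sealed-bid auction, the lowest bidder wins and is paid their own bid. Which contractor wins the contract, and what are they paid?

Bids in order: 44,500 (Onyx) < 62,500 (Sable) < 194,500 (Arden) < 211,000 (Novara) < 249,000 (Pike) < 302,500 (Verdant)
Onyx is lowest → is paid own bid, $44,500.

Onyx is paid $44,500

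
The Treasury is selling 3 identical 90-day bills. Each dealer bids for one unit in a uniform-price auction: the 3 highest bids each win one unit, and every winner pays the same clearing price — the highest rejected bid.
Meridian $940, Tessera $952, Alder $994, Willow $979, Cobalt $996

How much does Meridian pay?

Meridian pays $0

Ordering the bids: 996 (Cobalt), 994 (Alder), 979 (Willow), 952 (Tessera), 940 (Meridian)
The 3 highest are Cobalt, Alder, Willow.
Clearing price = highest rejected bid = $952.
Meridian does not win → pays $0.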